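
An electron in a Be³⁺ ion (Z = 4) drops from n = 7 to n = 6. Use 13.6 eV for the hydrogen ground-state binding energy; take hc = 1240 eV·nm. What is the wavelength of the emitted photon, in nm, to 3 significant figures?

For Z = 4 the level energies scale as Z², so the effective Rydberg energy is 13.6 × 16 = 217.6 eV.
ΔE = 217.6 × (1/6² − 1/7²) = 217.6 × 0.007370 = 1.604 eV.
λ = hc/ΔE = 1240 / 1.604 = 773 nm.

773 nm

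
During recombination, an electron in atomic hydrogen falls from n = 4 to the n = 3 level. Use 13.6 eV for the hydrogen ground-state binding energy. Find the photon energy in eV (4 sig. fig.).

0.6611 eV

E_4 = −13.60/16 = −0.8500 eV and E_3 = −13.60/9 = −1.511 eV.
The photon energy is |E_4 − E_3| = 0.6611 eV.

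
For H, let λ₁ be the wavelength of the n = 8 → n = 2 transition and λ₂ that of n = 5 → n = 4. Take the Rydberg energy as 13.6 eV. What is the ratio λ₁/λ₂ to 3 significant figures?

λ ∝ 1/ΔE ∝ 1/(1/n_f² − 1/n_i²), and the Z² and hc factors cancel in the ratio.
λ₁/λ₂ = (1/4² − 1/5²)/(1/2² − 1/8²) = 0.02250/0.2344 = 0.0960.

0.0960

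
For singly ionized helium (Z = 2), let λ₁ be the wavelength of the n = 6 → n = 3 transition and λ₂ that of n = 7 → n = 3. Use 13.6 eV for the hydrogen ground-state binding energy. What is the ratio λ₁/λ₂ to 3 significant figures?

λ ∝ 1/ΔE ∝ 1/(1/n_f² − 1/n_i²), and the Z² and hc factors cancel in the ratio.
λ₁/λ₂ = (1/3² − 1/7²)/(1/3² − 1/6²) = 0.09070/0.08333 = 1.09.

1.09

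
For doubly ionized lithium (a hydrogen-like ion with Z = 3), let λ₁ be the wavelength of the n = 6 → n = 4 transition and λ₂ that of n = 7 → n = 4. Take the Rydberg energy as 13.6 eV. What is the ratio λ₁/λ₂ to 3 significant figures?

1.21

λ ∝ 1/ΔE ∝ 1/(1/n_f² − 1/n_i²), and the Z² and hc factors cancel in the ratio.
λ₁/λ₂ = (1/4² − 1/7²)/(1/4² − 1/6²) = 0.04209/0.03472 = 1.21.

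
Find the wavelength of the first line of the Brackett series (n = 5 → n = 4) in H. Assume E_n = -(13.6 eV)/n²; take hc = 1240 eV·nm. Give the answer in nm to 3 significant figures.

The Brackett series terminates on n_f = 4; the first line has n_i = 4+1 = 5.
ΔE = 13.60 × (1/4² − 1/5²) = 0.3060 eV.
λ = 1240 / 0.3060 = 4050 nm.

4050 nm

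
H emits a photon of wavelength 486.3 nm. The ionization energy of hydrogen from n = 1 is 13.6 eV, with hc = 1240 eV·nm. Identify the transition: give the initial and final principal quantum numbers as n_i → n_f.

The photon energy is ΔE = hc/λ = 1240 / 486.3 = 2.550 eV.
With Z = 1, ΔE = 13.60 × (1/n_f² − 1/n_i²), so 1/n_f² − 1/n_i² = 0.1875.
Trying n_f = 2 gives 1/n_i² = 0.06251, i.e. n_i ≈ 4; this pair matches.

n_i = 4, n_f = 2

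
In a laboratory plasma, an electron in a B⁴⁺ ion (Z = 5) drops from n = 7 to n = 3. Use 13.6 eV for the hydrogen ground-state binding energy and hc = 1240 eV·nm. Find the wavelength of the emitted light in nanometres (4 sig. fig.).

40.21 nm

For Z = 5 the level energies scale as Z², so the effective Rydberg energy is 13.6 × 25 = 340.0 eV.
ΔE = 340.0 × (1/3² − 1/7²) = 340.0 × 0.09070 = 30.84 eV.
λ = hc/ΔE = 1240 / 30.84 = 40.21 nm.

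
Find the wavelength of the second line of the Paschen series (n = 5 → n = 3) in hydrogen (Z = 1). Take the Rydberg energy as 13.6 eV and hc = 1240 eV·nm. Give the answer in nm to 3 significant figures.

1280 nm

The Paschen series terminates on n_f = 3; the second line has n_i = 3+2 = 5.
ΔE = 13.60 × (1/3² − 1/5²) = 0.9671 eV.
λ = 1240 / 0.9671 = 1280 nm.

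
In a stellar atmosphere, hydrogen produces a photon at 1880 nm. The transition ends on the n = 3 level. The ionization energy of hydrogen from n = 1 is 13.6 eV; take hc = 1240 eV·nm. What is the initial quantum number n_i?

n_i = 4

The photon energy is ΔE = hc/λ = 1240 / 1880 = 0.6596 eV.
With Z = 1, ΔE = 13.60 × (1/n_f² − 1/n_i²), so 1/n_f² − 1/n_i² = 0.04850.
With n_f = 3: 1/n_i² = 1/9 − 0.04850 = 0.06261, so n_i ≈ 4.00.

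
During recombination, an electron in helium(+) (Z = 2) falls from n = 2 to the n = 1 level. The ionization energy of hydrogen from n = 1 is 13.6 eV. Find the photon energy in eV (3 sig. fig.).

The Bohr energies scale as Z², so for Z = 2: E_n = −54.40/n² eV.
E_2 = −54.40/4 = −13.60 eV and E_1 = −54.40/1 = −54.40 eV.
The photon energy is |E_2 − E_1| = 40.8 eV.

40.8 eV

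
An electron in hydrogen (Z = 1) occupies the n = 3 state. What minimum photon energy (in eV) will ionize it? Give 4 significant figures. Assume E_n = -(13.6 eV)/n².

1.511 eV

E_3 = −13.60/9 = −1.511 eV, so ionization (to E = 0) requires 1.511 eV.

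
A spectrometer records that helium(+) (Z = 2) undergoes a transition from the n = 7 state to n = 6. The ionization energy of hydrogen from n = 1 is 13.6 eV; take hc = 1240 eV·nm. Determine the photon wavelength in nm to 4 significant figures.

For Z = 2 the level energies scale as Z², so the effective Rydberg energy is 13.6 × 4 = 54.40 eV.
ΔE = 54.40 × (1/6² − 1/7²) = 54.40 × 0.007370 = 0.4009 eV.
λ = hc/ΔE = 1240 / 0.4009 = 3093 nm.

3093 nm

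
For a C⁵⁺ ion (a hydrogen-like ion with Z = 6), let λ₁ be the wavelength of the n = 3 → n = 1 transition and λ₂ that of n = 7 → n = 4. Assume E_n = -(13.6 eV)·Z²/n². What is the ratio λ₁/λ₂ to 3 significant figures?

0.0474

λ ∝ 1/ΔE ∝ 1/(1/n_f² − 1/n_i²), and the Z² and hc factors cancel in the ratio.
λ₁/λ₂ = (1/4² − 1/7²)/(1/1² − 1/3²) = 0.04209/0.8889 = 0.0474.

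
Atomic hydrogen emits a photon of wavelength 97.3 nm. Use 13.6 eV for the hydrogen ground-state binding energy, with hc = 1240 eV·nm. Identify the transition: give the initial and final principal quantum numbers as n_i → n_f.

n_i = 4, n_f = 1

The photon energy is ΔE = hc/λ = 1240 / 97.3 = 12.74 eV.
With Z = 1, ΔE = 13.60 × (1/n_f² − 1/n_i²), so 1/n_f² − 1/n_i² = 0.9371.
Trying n_f = 1 gives 1/n_i² = 0.06293, i.e. n_i ≈ 4; this pair matches.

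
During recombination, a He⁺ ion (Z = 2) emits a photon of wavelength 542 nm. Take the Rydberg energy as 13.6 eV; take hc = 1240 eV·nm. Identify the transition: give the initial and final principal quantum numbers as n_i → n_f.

n_i = 7, n_f = 4

The photon energy is ΔE = hc/λ = 1240 / 542 = 2.288 eV.
With Z = 2, ΔE = 54.40 × (1/n_f² − 1/n_i²), so 1/n_f² − 1/n_i² = 0.04206.
Trying n_f = 4 gives 1/n_i² = 0.02044, i.e. n_i ≈ 7; this pair matches.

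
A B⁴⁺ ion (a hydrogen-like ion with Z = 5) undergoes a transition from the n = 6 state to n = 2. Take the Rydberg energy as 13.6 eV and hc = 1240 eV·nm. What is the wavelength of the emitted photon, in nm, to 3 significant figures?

For Z = 5 the level energies scale as Z², so the effective Rydberg energy is 13.6 × 25 = 340.0 eV.
ΔE = 340.0 × (1/2² − 1/6²) = 340.0 × 0.2222 = 75.56 eV.
λ = hc/ΔE = 1240 / 75.56 = 16.4 nm.

16.4 nm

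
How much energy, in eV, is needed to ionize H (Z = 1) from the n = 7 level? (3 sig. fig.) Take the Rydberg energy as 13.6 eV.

0.278 eV

E_7 = −13.60/49 = −0.278 eV, so ionization (to E = 0) requires 0.278 eV.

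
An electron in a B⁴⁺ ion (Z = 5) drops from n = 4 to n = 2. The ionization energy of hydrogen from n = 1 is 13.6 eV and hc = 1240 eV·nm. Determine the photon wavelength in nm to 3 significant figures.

For Z = 5 the level energies scale as Z², so the effective Rydberg energy is 13.6 × 25 = 340.0 eV.
ΔE = 340.0 × (1/2² − 1/4²) = 340.0 × 0.1875 = 63.75 eV.
λ = hc/ΔE = 1240 / 63.75 = 19.5 nm.

19.5 nm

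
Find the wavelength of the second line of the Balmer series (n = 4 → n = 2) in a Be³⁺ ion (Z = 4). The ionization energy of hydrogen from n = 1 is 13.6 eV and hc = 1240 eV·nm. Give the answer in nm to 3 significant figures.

The Balmer series terminates on n_f = 2; the second line has n_i = 2+2 = 4.
ΔE = 217.6 × (1/2² − 1/4²) = 40.80 eV.
λ = 1240 / 40.80 = 30.4 nm.

30.4 nm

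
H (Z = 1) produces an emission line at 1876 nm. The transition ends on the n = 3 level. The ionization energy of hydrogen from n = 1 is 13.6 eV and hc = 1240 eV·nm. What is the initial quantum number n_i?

The photon energy is ΔE = hc/λ = 1240 / 1876 = 0.6610 eV.
With Z = 1, ΔE = 13.60 × (1/n_f² − 1/n_i²), so 1/n_f² − 1/n_i² = 0.04860.
With n_f = 3: 1/n_i² = 1/9 − 0.04860 = 0.06251, so n_i ≈ 4.00.

n_i = 4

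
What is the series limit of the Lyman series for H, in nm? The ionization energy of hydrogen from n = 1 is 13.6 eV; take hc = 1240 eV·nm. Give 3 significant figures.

91.2 nm

The Lyman series has lower level n_f = 1; the series limit corresponds to n_i → ∞.
ΔE_max = 13.6 × 1 / 1² = 13.60 eV.
λ_min = 1240 / 13.60 = 91.2 nm.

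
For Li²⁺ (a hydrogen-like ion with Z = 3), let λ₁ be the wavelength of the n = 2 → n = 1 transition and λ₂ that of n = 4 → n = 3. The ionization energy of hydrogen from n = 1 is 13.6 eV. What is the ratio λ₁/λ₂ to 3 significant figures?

0.0648

λ ∝ 1/ΔE ∝ 1/(1/n_f² − 1/n_i²), and the Z² and hc factors cancel in the ratio.
λ₁/λ₂ = (1/3² − 1/4²)/(1/1² − 1/2²) = 0.04861/0.7500 = 0.0648.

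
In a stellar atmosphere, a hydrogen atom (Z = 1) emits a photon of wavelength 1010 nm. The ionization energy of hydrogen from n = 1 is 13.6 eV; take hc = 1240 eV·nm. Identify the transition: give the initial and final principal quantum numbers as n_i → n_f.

n_i = 7, n_f = 3

The photon energy is ΔE = hc/λ = 1240 / 1010 = 1.228 eV.
With Z = 1, ΔE = 13.60 × (1/n_f² − 1/n_i²), so 1/n_f² − 1/n_i² = 0.09027.
Trying n_f = 3 gives 1/n_i² = 0.02084, i.e. n_i ≈ 7; this pair matches.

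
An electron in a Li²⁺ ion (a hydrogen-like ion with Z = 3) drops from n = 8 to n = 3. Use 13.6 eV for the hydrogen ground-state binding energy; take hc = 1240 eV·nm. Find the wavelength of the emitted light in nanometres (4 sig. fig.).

106.1 nm

For Z = 3 the level energies scale as Z², so the effective Rydberg energy is 13.6 × 9 = 122.4 eV.
ΔE = 122.4 × (1/3² − 1/8²) = 122.4 × 0.09549 = 11.69 eV.
λ = hc/ΔE = 1240 / 11.69 = 106.1 nm.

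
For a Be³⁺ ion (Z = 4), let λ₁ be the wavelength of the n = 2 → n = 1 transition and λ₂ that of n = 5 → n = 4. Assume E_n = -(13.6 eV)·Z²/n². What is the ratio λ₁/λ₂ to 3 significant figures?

0.0300

λ ∝ 1/ΔE ∝ 1/(1/n_f² − 1/n_i²), and the Z² and hc factors cancel in the ratio.
λ₁/λ₂ = (1/4² − 1/5²)/(1/1² − 1/2²) = 0.02250/0.7500 = 0.0300.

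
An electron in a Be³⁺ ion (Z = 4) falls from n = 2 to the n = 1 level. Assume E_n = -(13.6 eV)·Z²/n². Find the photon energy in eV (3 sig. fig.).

The Bohr energies scale as Z², so for Z = 4: E_n = −217.6/n² eV.
E_2 = −217.6/4 = −54.40 eV and E_1 = −217.6/1 = −217.6 eV.
The photon energy is |E_2 − E_1| = 163 eV.

163 eV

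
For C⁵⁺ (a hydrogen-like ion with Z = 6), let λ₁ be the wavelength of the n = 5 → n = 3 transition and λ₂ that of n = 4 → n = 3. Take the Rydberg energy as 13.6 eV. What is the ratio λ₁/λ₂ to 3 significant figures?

λ ∝ 1/ΔE ∝ 1/(1/n_f² − 1/n_i²), and the Z² and hc factors cancel in the ratio.
λ₁/λ₂ = (1/3² − 1/4²)/(1/3² − 1/5²) = 0.04861/0.07111 = 0.684.

0.684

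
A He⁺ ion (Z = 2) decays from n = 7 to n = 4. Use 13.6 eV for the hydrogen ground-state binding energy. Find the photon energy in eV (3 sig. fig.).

The Bohr energies scale as Z², so for Z = 2: E_n = −54.40/n² eV.
E_7 = −54.40/49 = −1.110 eV and E_4 = −54.40/16 = −3.400 eV.
The photon energy is |E_7 − E_4| = 2.29 eV.

2.29 eV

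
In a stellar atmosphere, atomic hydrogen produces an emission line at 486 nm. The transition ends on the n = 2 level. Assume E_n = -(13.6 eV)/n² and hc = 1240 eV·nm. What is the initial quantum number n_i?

The photon energy is ΔE = hc/λ = 1240 / 486 = 2.551 eV.
With Z = 1, ΔE = 13.60 × (1/n_f² − 1/n_i²), so 1/n_f² − 1/n_i² = 0.1876.
With n_f = 2: 1/n_i² = 1/4 − 0.1876 = 0.06239, so n_i ≈ 4.00.

n_i = 4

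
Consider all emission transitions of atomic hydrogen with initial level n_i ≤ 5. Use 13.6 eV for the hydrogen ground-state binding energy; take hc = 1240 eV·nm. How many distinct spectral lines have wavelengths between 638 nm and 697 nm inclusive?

Enumerate all n_i → n_f pairs with 1 ≤ n_f < n_i ≤ 5 and compute λ = 1240 / [13.6·1·(1/n_f² − 1/n_i²)].
Lines falling in [638, 697] nm: 3→2 (656.5 nm).

1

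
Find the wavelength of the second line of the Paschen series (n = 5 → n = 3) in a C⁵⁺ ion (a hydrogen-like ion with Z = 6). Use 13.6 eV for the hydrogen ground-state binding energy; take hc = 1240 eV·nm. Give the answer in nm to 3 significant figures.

35.6 nm

The Paschen series terminates on n_f = 3; the second line has n_i = 3+2 = 5.
ΔE = 489.6 × (1/3² − 1/5²) = 34.82 eV.
λ = 1240 / 34.82 = 35.6 nm.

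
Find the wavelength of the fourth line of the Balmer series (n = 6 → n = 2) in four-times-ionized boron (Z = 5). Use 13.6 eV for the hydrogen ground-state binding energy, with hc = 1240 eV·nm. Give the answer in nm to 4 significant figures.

The Balmer series terminates on n_f = 2; the fourth line has n_i = 2+4 = 6.
ΔE = 340.0 × (1/2² − 1/6²) = 75.56 eV.
λ = 1240 / 75.56 = 16.41 nm.

16.41 nm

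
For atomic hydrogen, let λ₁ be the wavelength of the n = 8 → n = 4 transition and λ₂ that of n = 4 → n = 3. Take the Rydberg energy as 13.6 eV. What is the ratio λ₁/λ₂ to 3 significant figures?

1.04

λ ∝ 1/ΔE ∝ 1/(1/n_f² − 1/n_i²), and the Z² and hc factors cancel in the ratio.
λ₁/λ₂ = (1/3² − 1/4²)/(1/4² − 1/8²) = 0.04861/0.04688 = 1.04.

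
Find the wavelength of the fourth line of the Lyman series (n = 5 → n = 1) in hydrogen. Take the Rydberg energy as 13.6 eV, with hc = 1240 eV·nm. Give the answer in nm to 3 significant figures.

95.0 nm

The Lyman series terminates on n_f = 1; the fourth line has n_i = 1+4 = 5.
ΔE = 13.60 × (1/1² − 1/5²) = 13.06 eV.
λ = 1240 / 13.06 = 95.0 nm.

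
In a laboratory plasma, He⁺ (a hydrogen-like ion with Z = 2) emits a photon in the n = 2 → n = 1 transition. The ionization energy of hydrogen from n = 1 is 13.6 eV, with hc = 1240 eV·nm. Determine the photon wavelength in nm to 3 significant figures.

30.4 nm

For Z = 2 the level energies scale as Z², so the effective Rydberg energy is 13.6 × 4 = 54.40 eV.
ΔE = 54.40 × (1/1² − 1/2²) = 54.40 × 0.7500 = 40.80 eV.
λ = hc/ΔE = 1240 / 40.80 = 30.4 nm.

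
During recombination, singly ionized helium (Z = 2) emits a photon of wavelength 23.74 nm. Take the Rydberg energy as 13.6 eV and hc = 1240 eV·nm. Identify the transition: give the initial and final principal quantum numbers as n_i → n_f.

The photon energy is ΔE = hc/λ = 1240 / 23.74 = 52.23 eV.
With Z = 2, ΔE = 54.40 × (1/n_f² − 1/n_i²), so 1/n_f² − 1/n_i² = 0.9602.
Trying n_f = 1 gives 1/n_i² = 0.03984, i.e. n_i ≈ 5; this pair matches.

n_i = 5, n_f = 1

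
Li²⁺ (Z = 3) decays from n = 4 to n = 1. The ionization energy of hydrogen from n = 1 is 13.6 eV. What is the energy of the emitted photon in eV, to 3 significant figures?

The Bohr energies scale as Z², so for Z = 3: E_n = −122.4/n² eV.
E_4 = −122.4/16 = −7.650 eV and E_1 = −122.4/1 = −122.4 eV.
The photon energy is |E_4 − E_1| = 115 eV.

115 eV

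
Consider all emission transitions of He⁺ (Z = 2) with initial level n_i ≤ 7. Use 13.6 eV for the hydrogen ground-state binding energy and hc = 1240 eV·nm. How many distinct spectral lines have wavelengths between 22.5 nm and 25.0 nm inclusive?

4

Enumerate all n_i → n_f pairs with 1 ≤ n_f < n_i ≤ 7 and compute λ = 1240 / [13.6·4·(1/n_f² − 1/n_i²)].
Lines falling in [22.5, 25.0] nm: 7→1 (23.27 nm), 6→1 (23.45 nm), 5→1 (23.74 nm), 4→1 (24.31 nm).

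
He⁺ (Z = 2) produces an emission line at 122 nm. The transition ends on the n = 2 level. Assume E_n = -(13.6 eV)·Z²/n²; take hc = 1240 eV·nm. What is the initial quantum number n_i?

n_i = 4

The photon energy is ΔE = hc/λ = 1240 / 122 = 10.16 eV.
With Z = 2, ΔE = 54.40 × (1/n_f² − 1/n_i²), so 1/n_f² − 1/n_i² = 0.1868.
With n_f = 2: 1/n_i² = 1/4 − 0.1868 = 0.06316, so n_i ≈ 3.98.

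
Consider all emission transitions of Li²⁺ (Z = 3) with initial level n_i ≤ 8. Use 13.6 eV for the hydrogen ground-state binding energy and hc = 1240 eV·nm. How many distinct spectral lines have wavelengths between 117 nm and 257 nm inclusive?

5

Enumerate all n_i → n_f pairs with 1 ≤ n_f < n_i ≤ 8 and compute λ = 1240 / [13.6·9·(1/n_f² − 1/n_i²)].
Lines falling in [117, 257] nm: 6→3 (121.6 nm), 5→3 (142.5 nm), 4→3 (208.4 nm), 8→4 (216.1 nm), 7→4 (240.7 nm).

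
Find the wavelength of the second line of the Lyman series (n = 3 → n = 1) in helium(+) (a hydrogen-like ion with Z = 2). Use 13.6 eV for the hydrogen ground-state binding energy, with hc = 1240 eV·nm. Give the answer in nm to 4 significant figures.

25.64 nm

The Lyman series terminates on n_f = 1; the second line has n_i = 1+2 = 3.
ΔE = 54.40 × (1/1² − 1/3²) = 48.36 eV.
λ = 1240 / 48.36 = 25.64 nm.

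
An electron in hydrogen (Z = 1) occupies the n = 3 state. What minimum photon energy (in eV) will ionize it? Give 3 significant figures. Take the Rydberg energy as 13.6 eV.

E_3 = −13.60/9 = −1.51 eV, so ionization (to E = 0) requires 1.51 eV.

1.51 eV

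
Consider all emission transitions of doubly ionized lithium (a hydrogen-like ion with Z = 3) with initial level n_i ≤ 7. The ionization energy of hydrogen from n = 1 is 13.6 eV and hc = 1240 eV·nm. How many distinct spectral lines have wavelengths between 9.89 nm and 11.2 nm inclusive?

Enumerate all n_i → n_f pairs with 1 ≤ n_f < n_i ≤ 7 and compute λ = 1240 / [13.6·9·(1/n_f² − 1/n_i²)].
Lines falling in [9.89, 11.2] nm: 7→1 (10.34 nm), 6→1 (10.42 nm), 5→1 (10.55 nm), 4→1 (10.81 nm).

4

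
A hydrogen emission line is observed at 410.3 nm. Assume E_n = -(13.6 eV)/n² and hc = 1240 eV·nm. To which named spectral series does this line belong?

Balmer

ΔE = 1240/410.3 = 3.022 eV.
This matches 13.6 × (1/2² − 1/6²), so n_f = 2: the Balmer series.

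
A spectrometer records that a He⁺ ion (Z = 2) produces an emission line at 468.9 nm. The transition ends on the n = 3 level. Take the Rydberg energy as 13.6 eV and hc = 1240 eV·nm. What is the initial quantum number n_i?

The photon energy is ΔE = hc/λ = 1240 / 468.9 = 2.644 eV.
With Z = 2, ΔE = 54.40 × (1/n_f² − 1/n_i²), so 1/n_f² − 1/n_i² = 0.04861.
With n_f = 3: 1/n_i² = 1/9 − 0.04861 = 0.06250, so n_i ≈ 4.00.

n_i = 4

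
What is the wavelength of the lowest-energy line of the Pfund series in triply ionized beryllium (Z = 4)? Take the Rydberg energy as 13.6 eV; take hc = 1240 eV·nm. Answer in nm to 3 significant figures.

466 nm

The Pfund series terminates on n_f = 5; the first line has n_i = 5+1 = 6.
ΔE = 217.6 × (1/5² − 1/6²) = 2.660 eV.
λ = 1240 / 2.660 = 466 nm.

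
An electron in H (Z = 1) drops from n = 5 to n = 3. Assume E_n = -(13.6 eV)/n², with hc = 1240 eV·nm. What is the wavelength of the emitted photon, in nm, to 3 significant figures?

1280 nm

ΔE = 13.60 × (1/3² − 1/5²) = 13.60 × 0.07111 = 0.9671 eV.
λ = hc/ΔE = 1240 / 0.9671 = 1280 nm.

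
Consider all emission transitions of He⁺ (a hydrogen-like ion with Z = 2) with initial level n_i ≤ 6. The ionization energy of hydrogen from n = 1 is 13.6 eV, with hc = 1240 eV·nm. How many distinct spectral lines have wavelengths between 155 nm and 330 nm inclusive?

Enumerate all n_i → n_f pairs with 1 ≤ n_f < n_i ≤ 6 and compute λ = 1240 / [13.6·4·(1/n_f² − 1/n_i²)].
Lines falling in [155, 330] nm: 3→2 (164.1 nm), 6→3 (273.5 nm), 5→3 (320.5 nm).

3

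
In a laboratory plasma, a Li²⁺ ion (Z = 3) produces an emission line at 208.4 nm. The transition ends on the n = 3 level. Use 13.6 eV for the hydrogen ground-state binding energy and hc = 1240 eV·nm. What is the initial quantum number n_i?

The photon energy is ΔE = hc/λ = 1240 / 208.4 = 5.950 eV.
With Z = 3, ΔE = 122.4 × (1/n_f² − 1/n_i²), so 1/n_f² − 1/n_i² = 0.04861.
With n_f = 3: 1/n_i² = 1/9 − 0.04861 = 0.06250, so n_i ≈ 4.00.

n_i = 4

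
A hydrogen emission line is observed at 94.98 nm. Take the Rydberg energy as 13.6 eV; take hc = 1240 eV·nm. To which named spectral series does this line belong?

ΔE = 1240/94.98 = 13.06 eV.
This matches 13.6 × (1/1² − 1/5²), so n_f = 1: the Lyman series.

Lyman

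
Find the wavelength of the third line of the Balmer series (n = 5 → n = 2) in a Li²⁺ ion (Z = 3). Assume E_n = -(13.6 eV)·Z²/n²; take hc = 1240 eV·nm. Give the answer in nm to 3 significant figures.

The Balmer series terminates on n_f = 2; the third line has n_i = 2+3 = 5.
ΔE = 122.4 × (1/2² − 1/5²) = 25.70 eV.
λ = 1240 / 25.70 = 48.2 nm.

48.2 nm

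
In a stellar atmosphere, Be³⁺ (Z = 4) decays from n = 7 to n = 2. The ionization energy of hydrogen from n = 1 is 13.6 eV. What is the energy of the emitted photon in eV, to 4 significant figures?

49.96 eV

The Bohr energies scale as Z², so for Z = 4: E_n = −217.6/n² eV.
E_7 = −217.6/49 = −4.441 eV and E_2 = −217.6/4 = −54.40 eV.
The photon energy is |E_7 − E_2| = 49.96 eV.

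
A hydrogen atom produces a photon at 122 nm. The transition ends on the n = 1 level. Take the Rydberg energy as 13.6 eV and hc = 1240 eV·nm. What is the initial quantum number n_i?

The photon energy is ΔE = hc/λ = 1240 / 122 = 10.16 eV.
With Z = 1, ΔE = 13.60 × (1/n_f² − 1/n_i²), so 1/n_f² − 1/n_i² = 0.7473.
With n_f = 1: 1/n_i² = 1/1 − 0.7473 = 0.2527, so n_i ≈ 1.99.

n_i = 2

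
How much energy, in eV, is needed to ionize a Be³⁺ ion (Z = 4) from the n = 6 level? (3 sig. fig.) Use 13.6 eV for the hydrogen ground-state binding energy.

E_n = −13.6 Z²/n² = −217.6/n² eV for Z = 4.
E_6 = −217.6/36 = −6.04 eV, so ionization (to E = 0) requires 6.04 eV.

6.04 eV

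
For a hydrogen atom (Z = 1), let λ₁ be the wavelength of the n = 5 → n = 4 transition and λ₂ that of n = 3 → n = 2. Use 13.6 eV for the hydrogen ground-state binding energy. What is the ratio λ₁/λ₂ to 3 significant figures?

λ ∝ 1/ΔE ∝ 1/(1/n_f² − 1/n_i²), and the Z² and hc factors cancel in the ratio.
λ₁/λ₂ = (1/2² − 1/3²)/(1/4² − 1/5²) = 0.1389/0.02250 = 6.17.

6.17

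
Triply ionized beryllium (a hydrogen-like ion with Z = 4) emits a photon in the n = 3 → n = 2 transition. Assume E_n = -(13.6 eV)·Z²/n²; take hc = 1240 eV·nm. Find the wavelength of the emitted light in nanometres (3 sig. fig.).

For Z = 4 the level energies scale as Z², so the effective Rydberg energy is 13.6 × 16 = 217.6 eV.
ΔE = 217.6 × (1/2² − 1/3²) = 217.6 × 0.1389 = 30.22 eV.
λ = hc/ΔE = 1240 / 30.22 = 41.0 nm.

41.0 nm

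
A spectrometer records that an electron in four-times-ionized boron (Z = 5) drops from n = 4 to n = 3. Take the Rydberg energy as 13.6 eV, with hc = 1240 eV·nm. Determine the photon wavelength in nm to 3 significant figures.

For Z = 5 the level energies scale as Z², so the effective Rydberg energy is 13.6 × 25 = 340.0 eV.
ΔE = 340.0 × (1/3² − 1/4²) = 340.0 × 0.04861 = 16.53 eV.
λ = hc/ΔE = 1240 / 16.53 = 75.0 nm.

75.0 nm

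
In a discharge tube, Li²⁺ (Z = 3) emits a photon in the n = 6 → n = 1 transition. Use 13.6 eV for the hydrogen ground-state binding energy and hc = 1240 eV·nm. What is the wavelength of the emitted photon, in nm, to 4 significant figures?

10.42 nm

For Z = 3 the level energies scale as Z², so the effective Rydberg energy is 13.6 × 9 = 122.4 eV.
ΔE = 122.4 × (1/1² − 1/6²) = 122.4 × 0.9722 = 119.0 eV.
λ = hc/ΔE = 1240 / 119.0 = 10.42 nm.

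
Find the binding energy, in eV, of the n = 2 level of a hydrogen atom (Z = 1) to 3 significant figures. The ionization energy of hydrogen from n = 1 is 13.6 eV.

E_2 = −13.60/4 = −3.40 eV, so ionization (to E = 0) requires 3.40 eV.

3.40 eV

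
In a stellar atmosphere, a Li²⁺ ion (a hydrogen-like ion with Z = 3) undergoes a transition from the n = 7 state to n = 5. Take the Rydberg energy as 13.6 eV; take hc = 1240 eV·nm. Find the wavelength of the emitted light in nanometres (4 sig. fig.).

517.1 nm

For Z = 3 the level energies scale as Z², so the effective Rydberg energy is 13.6 × 9 = 122.4 eV.
ΔE = 122.4 × (1/5² − 1/7²) = 122.4 × 0.01959 = 2.398 eV.
λ = hc/ΔE = 1240 / 2.398 = 517.1 nm.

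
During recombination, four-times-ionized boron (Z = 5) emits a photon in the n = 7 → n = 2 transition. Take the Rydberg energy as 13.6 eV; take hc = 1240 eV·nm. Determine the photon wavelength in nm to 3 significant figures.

For Z = 5 the level energies scale as Z², so the effective Rydberg energy is 13.6 × 25 = 340.0 eV.
ΔE = 340.0 × (1/2² − 1/7²) = 340.0 × 0.2296 = 78.06 eV.
λ = hc/ΔE = 1240 / 78.06 = 15.9 nm.

15.9 nm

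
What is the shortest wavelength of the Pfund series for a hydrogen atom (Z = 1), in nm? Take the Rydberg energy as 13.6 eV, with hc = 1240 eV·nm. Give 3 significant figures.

2280 nm

The Pfund series has lower level n_f = 5; the series limit corresponds to n_i → ∞.
ΔE_max = 13.6 × 1 / 5² = 0.5440 eV.
λ_min = 1240 / 0.5440 = 2280 nm.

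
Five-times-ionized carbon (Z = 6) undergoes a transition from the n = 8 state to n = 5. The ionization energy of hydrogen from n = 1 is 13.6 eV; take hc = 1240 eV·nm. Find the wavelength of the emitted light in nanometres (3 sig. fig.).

104 nm

For Z = 6 the level energies scale as Z², so the effective Rydberg energy is 13.6 × 36 = 489.6 eV.
ΔE = 489.6 × (1/5² − 1/8²) = 489.6 × 0.02438 = 11.93 eV.
λ = hc/ΔE = 1240 / 11.93 = 104 nm.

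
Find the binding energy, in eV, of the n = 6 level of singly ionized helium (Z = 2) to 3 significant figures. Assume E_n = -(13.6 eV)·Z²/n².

E_n = −13.6 Z²/n² = −54.40/n² eV for Z = 2.
E_6 = −54.40/36 = −1.51 eV, so ionization (to E = 0) requires 1.51 eV.

1.51 eV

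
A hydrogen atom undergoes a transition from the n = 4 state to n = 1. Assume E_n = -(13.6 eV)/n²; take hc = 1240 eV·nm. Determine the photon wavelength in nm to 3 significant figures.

ΔE = 13.60 × (1/1² − 1/4²) = 13.60 × 0.9375 = 12.75 eV.
λ = hc/ΔE = 1240 / 12.75 = 97.3 nm.

97.3 nm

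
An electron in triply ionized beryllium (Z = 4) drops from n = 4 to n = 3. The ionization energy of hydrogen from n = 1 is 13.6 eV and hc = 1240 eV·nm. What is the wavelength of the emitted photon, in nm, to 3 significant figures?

For Z = 4 the level energies scale as Z², so the effective Rydberg energy is 13.6 × 16 = 217.6 eV.
ΔE = 217.6 × (1/3² − 1/4²) = 217.6 × 0.04861 = 10.58 eV.
λ = hc/ΔE = 1240 / 10.58 = 117 nm.

117 nm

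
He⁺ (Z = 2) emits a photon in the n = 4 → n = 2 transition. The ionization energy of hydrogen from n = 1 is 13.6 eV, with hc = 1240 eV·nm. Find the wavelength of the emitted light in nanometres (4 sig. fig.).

For Z = 2 the level energies scale as Z², so the effective Rydberg energy is 13.6 × 4 = 54.40 eV.
ΔE = 54.40 × (1/2² − 1/4²) = 54.40 × 0.1875 = 10.20 eV.
λ = hc/ΔE = 1240 / 10.20 = 121.6 nm.

121.6 nm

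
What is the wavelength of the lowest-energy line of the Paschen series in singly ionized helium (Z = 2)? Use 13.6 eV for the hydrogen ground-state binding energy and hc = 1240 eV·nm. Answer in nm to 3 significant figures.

The Paschen series terminates on n_f = 3; the first line has n_i = 3+1 = 4.
ΔE = 54.40 × (1/3² − 1/4²) = 2.644 eV.
λ = 1240 / 2.644 = 469 nm.

469 nm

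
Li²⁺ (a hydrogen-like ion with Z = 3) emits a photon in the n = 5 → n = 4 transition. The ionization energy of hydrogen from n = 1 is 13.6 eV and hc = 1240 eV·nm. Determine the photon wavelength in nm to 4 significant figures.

450.3 nm

For Z = 3 the level energies scale as Z², so the effective Rydberg energy is 13.6 × 9 = 122.4 eV.
ΔE = 122.4 × (1/4² − 1/5²) = 122.4 × 0.02250 = 2.754 eV.
λ = hc/ΔE = 1240 / 2.754 = 450.3 nm.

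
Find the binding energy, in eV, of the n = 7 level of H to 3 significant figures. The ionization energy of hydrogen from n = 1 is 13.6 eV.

E_7 = −13.60/49 = −0.278 eV, so ionization (to E = 0) requires 0.278 eV.

0.278 eV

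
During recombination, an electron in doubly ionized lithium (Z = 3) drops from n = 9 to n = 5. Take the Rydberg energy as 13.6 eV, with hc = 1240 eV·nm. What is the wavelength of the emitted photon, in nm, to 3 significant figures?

366 nm

For Z = 3 the level energies scale as Z², so the effective Rydberg energy is 13.6 × 9 = 122.4 eV.
ΔE = 122.4 × (1/5² − 1/9²) = 122.4 × 0.02765 = 3.385 eV.
λ = hc/ΔE = 1240 / 3.385 = 366 nm.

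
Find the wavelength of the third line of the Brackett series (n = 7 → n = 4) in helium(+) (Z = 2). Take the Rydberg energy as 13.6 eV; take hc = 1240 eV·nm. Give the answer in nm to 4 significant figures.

The Brackett series terminates on n_f = 4; the third line has n_i = 4+3 = 7.
ΔE = 54.40 × (1/4² − 1/7²) = 2.290 eV.
λ = 1240 / 2.290 = 541.5 nm.

541.5 nm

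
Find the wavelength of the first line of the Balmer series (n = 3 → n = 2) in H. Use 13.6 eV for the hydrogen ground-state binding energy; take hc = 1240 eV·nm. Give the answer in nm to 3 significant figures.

656 nm

The Balmer series terminates on n_f = 2; the first line has n_i = 2+1 = 3.
ΔE = 13.60 × (1/2² − 1/3²) = 1.889 eV.
λ = 1240 / 1.889 = 656 nm.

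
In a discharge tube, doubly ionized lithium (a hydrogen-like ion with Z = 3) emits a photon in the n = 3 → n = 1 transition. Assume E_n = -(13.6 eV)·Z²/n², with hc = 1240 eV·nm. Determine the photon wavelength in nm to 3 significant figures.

11.4 nm

For Z = 3 the level energies scale as Z², so the effective Rydberg energy is 13.6 × 9 = 122.4 eV.
ΔE = 122.4 × (1/1² − 1/3²) = 122.4 × 0.8889 = 108.8 eV.
λ = hc/ΔE = 1240 / 108.8 = 11.4 nm.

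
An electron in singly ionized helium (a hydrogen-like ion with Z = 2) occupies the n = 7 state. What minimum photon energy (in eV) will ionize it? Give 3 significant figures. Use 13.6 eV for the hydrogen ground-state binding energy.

1.11 eV

E_n = −13.6 Z²/n² = −54.40/n² eV for Z = 2.
E_7 = −54.40/49 = −1.11 eV, so ionization (to E = 0) requires 1.11 eV.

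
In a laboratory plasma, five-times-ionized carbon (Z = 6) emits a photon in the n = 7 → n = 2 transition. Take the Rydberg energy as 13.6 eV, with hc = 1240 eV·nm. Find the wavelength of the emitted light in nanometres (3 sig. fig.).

For Z = 6 the level energies scale as Z², so the effective Rydberg energy is 13.6 × 36 = 489.6 eV.
ΔE = 489.6 × (1/2² − 1/7²) = 489.6 × 0.2296 = 112.4 eV.
λ = hc/ΔE = 1240 / 112.4 = 11.0 nm.

11.0 nm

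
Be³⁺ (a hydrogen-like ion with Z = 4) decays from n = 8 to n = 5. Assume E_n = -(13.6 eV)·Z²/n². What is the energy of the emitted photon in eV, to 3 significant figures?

5.30 eV

The Bohr energies scale as Z², so for Z = 4: E_n = −217.6/n² eV.
E_8 = −217.6/64 = −3.400 eV and E_5 = −217.6/25 = −8.704 eV.
The photon energy is |E_8 − E_5| = 5.30 eV.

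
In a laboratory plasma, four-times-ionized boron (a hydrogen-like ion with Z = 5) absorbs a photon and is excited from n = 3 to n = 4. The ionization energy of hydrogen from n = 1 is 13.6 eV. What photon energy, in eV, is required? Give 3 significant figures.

16.5 eV

The Bohr energies scale as Z², so for Z = 5: E_n = −340.0/n² eV.
E_4 = −340.0/16 = −21.25 eV and E_3 = −340.0/9 = −37.78 eV.
The photon energy is |E_4 − E_3| = 16.5 eV.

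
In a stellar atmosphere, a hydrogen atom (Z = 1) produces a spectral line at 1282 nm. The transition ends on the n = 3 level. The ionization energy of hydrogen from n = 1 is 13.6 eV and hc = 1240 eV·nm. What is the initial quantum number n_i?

n_i = 5

The photon energy is ΔE = hc/λ = 1240 / 1282 = 0.9672 eV.
With Z = 1, ΔE = 13.60 × (1/n_f² − 1/n_i²), so 1/n_f² − 1/n_i² = 0.07112.
With n_f = 3: 1/n_i² = 1/9 − 0.07112 = 0.03999, so n_i ≈ 5.00.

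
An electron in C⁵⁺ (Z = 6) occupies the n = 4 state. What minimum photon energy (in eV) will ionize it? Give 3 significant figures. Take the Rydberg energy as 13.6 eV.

E_n = −13.6 Z²/n² = −489.6/n² eV for Z = 6.
E_4 = −489.6/16 = −30.6 eV, so ionization (to E = 0) requires 30.6 eV.

30.6 eV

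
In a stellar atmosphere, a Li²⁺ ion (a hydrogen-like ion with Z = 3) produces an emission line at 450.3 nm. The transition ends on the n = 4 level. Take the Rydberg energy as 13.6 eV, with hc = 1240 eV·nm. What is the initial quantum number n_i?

The photon energy is ΔE = hc/λ = 1240 / 450.3 = 2.754 eV.
With Z = 3, ΔE = 122.4 × (1/n_f² − 1/n_i²), so 1/n_f² − 1/n_i² = 0.02250.
With n_f = 4: 1/n_i² = 1/16 − 0.02250 = 0.04000, so n_i ≈ 5.00.

n_i = 5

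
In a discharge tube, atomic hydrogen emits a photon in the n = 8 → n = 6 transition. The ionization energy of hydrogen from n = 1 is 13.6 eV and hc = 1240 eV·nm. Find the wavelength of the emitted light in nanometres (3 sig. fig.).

7500 nm

ΔE = 13.60 × (1/6² − 1/8²) = 13.60 × 0.01215 = 0.1653 eV.
λ = hc/ΔE = 1240 / 0.1653 = 7500 nm.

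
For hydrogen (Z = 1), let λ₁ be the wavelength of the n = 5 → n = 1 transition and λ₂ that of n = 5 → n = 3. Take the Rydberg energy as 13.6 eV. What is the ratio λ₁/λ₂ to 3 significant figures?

0.0741

λ ∝ 1/ΔE ∝ 1/(1/n_f² − 1/n_i²), and the Z² and hc factors cancel in the ratio.
λ₁/λ₂ = (1/3² − 1/5²)/(1/1² − 1/5²) = 0.07111/0.9600 = 0.0741.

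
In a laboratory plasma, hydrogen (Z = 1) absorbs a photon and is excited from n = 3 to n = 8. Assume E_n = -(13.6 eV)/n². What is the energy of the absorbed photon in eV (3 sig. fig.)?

E_8 = −13.60/64 = −0.2125 eV and E_3 = −13.60/9 = −1.511 eV.
The photon energy is |E_8 − E_3| = 1.30 eV.

1.30 eV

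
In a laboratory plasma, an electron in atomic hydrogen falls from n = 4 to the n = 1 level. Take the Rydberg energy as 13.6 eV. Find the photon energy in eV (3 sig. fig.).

E_4 = −13.60/16 = −0.8500 eV and E_1 = −13.60/1 = −13.60 eV.
The photon energy is |E_4 − E_1| = 12.8 eV.

12.8 eV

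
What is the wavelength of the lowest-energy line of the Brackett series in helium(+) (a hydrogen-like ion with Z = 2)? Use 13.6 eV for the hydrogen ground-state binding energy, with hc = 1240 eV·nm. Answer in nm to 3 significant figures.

The Brackett series terminates on n_f = 4; the first line has n_i = 4+1 = 5.
ΔE = 54.40 × (1/4² − 1/5²) = 1.224 eV.
λ = 1240 / 1.224 = 1010 nm.

1010 nm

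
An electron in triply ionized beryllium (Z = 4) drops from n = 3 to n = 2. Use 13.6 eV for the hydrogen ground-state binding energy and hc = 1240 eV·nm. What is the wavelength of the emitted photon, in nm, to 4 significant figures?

For Z = 4 the level energies scale as Z², so the effective Rydberg energy is 13.6 × 16 = 217.6 eV.
ΔE = 217.6 × (1/2² − 1/3²) = 217.6 × 0.1389 = 30.22 eV.
λ = hc/ΔE = 1240 / 30.22 = 41.03 nm.

41.03 nm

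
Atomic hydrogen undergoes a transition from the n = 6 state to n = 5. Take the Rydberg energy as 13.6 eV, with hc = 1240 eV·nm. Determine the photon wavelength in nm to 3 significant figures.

7460 nm

ΔE = 13.60 × (1/5² − 1/6²) = 13.60 × 0.01222 = 0.1662 eV.
λ = hc/ΔE = 1240 / 0.1662 = 7460 nm.
This line belongs to the Pfund series.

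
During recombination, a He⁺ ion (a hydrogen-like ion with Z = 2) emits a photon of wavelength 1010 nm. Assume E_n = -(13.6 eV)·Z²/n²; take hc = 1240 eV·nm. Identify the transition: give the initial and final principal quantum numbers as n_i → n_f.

The photon energy is ΔE = hc/λ = 1240 / 1010 = 1.228 eV.
With Z = 2, ΔE = 54.40 × (1/n_f² − 1/n_i²), so 1/n_f² − 1/n_i² = 0.02257.
Trying n_f = 4 gives 1/n_i² = 0.03993, i.e. n_i ≈ 5; this pair matches.

n_i = 5, n_f = 4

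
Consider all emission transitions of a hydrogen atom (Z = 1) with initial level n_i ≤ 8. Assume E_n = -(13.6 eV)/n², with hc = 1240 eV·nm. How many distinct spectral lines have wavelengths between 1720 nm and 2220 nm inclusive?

3

Enumerate all n_i → n_f pairs with 1 ≤ n_f < n_i ≤ 8 and compute λ = 1240 / [13.6·1·(1/n_f² − 1/n_i²)].
Lines falling in [1720, 2220] nm: 4→3 (1876 nm), 8→4 (1945 nm), 7→4 (2166 nm).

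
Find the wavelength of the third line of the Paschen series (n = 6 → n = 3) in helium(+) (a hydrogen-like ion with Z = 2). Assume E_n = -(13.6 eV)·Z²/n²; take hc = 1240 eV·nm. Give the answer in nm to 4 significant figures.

273.5 nm

The Paschen series terminates on n_f = 3; the third line has n_i = 3+3 = 6.
ΔE = 54.40 × (1/3² − 1/6²) = 4.533 eV.
λ = 1240 / 4.533 = 273.5 nm.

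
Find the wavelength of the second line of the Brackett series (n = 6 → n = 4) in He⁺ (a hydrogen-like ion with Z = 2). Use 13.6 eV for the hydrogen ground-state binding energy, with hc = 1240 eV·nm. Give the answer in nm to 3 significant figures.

656 nm

The Brackett series terminates on n_f = 4; the second line has n_i = 4+2 = 6.
ΔE = 54.40 × (1/4² − 1/6²) = 1.889 eV.
λ = 1240 / 1.889 = 656 nm.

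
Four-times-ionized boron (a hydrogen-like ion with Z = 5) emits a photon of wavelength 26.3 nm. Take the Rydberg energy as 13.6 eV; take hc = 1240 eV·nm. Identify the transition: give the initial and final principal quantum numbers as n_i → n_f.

The photon energy is ΔE = hc/λ = 1240 / 26.3 = 47.15 eV.
With Z = 5, ΔE = 340.0 × (1/n_f² − 1/n_i²), so 1/n_f² − 1/n_i² = 0.1387.
Trying n_f = 2 gives 1/n_i² = 0.1113, i.e. n_i ≈ 3; this pair matches.

n_i = 3, n_f = 2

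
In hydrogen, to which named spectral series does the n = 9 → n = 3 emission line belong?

The series is set by the lower level: n_f = 3 is the Paschen series.

Paschen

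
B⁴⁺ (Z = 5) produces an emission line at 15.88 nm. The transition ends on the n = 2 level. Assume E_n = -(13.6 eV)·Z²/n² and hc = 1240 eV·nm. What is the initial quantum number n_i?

The photon energy is ΔE = hc/λ = 1240 / 15.88 = 78.09 eV.
With Z = 5, ΔE = 340.0 × (1/n_f² − 1/n_i²), so 1/n_f² − 1/n_i² = 0.2297.
With n_f = 2: 1/n_i² = 1/4 − 0.2297 = 0.02034, so n_i ≈ 7.01.

n_i = 7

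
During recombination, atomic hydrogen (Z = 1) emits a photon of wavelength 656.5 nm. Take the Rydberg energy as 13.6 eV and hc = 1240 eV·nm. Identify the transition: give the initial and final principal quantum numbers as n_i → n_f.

n_i = 3, n_f = 2

The photon energy is ΔE = hc/λ = 1240 / 656.5 = 1.889 eV.
With Z = 1, ΔE = 13.60 × (1/n_f² − 1/n_i²), so 1/n_f² − 1/n_i² = 0.1389.
Trying n_f = 2 gives 1/n_i² = 0.1111, i.e. n_i ≈ 3; this pair matches.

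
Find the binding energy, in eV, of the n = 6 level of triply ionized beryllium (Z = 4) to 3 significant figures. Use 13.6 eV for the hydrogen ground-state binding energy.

E_n = −13.6 Z²/n² = −217.6/n² eV for Z = 4.
E_6 = −217.6/36 = −6.04 eV, so ionization (to E = 0) requires 6.04 eV.

6.04 eV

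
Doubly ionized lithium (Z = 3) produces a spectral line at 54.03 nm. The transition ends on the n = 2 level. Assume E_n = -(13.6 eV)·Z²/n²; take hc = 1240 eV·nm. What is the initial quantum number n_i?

n_i = 4

The photon energy is ΔE = hc/λ = 1240 / 54.03 = 22.95 eV.
With Z = 3, ΔE = 122.4 × (1/n_f² − 1/n_i²), so 1/n_f² − 1/n_i² = 0.1875.
With n_f = 2: 1/n_i² = 1/4 − 0.1875 = 0.06250, so n_i ≈ 4.00.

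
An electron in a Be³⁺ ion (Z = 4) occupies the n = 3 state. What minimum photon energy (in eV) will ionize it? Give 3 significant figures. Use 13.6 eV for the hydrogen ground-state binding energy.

E_n = −13.6 Z²/n² = −217.6/n² eV for Z = 4.
E_3 = −217.6/9 = −24.2 eV, so ionization (to E = 0) requires 24.2 eV.

24.2 eV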